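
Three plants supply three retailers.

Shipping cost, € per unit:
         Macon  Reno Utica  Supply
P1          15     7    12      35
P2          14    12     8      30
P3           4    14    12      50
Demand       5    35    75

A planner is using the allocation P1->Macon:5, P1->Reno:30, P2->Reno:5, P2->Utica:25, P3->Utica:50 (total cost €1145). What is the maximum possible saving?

100

Current plan cost = 5·15 + 30·7 + 5·12 + 25·8 + 50·12 = €1145.
Optimal plan:
  P1→Reno: 35 × €7 = €245
  P2→Utica: 30 × €8 = €240
  P3→Macon: 5 × €4 = €20
  P3→Utica: 45 × €12 = €540
Optimal cost = €1045.
Saving = 1145 − 1045 = €100.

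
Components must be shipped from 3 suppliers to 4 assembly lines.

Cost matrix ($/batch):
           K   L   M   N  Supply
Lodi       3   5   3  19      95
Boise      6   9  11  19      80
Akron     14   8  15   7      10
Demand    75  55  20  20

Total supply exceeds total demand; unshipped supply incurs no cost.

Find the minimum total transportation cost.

One minimum-cost allocation:
  Lodi→K: 20 × $3 = $60
  Lodi→L: 55 × $5 = $275
  Lodi→M: 20 × $3 = $60
  Boise→K: 55 × $6 = $330
  Boise→N: 10 × $19 = $190
  Akron→N: 10 × $7 = $70
Total = 60 + 275 + 60 + 330 + 190 + 70 = $985.

985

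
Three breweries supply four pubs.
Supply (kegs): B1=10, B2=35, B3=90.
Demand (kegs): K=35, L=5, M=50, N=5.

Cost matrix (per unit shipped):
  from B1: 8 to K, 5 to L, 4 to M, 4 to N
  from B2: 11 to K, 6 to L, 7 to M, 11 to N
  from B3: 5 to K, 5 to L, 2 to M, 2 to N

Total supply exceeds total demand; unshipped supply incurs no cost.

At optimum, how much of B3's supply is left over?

0

Minimum-cost shipments:
  B1->L: 5 × 5 = 25
  B3->K: 35 × 5 = 175
  B3->M: 50 × 2 = 100
  B3->N: 5 × 2 = 10
Total cost = 310.
B3 ships 90 of its 90, leaving 0.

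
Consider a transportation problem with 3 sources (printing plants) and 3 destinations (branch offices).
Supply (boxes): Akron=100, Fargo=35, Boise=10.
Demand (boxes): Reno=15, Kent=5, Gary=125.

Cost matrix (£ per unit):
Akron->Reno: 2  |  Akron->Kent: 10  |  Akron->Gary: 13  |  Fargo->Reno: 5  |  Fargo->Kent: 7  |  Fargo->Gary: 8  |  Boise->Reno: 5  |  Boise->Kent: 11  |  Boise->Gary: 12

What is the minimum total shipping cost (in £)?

One minimum-cost allocation:
  Akron to Reno: 15 × £2 = £30
  Akron to Kent: 5 × £10 = £50
  Akron to Gary: 80 × £13 = £1040
  Fargo to Gary: 35 × £8 = £280
  Boise to Gary: 10 × £12 = £120
Total = 30 + 50 + 1040 + 280 + 120 = £1520.
(Supply check: Akron ships 100; Fargo ships 35; Boise ships 10.)

1520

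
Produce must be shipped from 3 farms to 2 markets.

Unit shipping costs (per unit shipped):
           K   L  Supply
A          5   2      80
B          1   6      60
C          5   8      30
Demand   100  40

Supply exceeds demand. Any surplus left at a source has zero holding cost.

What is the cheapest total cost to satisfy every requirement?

340

Optimal allocation:
  A→K: 10 × 5 = 50
  A→L: 40 × 2 = 80
  B→K: 60 × 1 = 60
  C→K: 30 × 5 = 150
Total = 50 + 80 + 60 + 150 = 340.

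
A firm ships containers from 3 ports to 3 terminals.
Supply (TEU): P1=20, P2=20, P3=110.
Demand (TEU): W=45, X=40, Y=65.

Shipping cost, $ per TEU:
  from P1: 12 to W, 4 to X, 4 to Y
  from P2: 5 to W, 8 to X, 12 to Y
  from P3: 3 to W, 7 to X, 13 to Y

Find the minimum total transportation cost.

A cheapest plan:
  P1→Y: 20 × $4 = $80
  P2→Y: 20 × $12 = $240
  P3→W: 45 × $3 = $135
  P3→X: 40 × $7 = $280
  P3→Y: 25 × $13 = $325
Total = 80 + 240 + 135 + 280 + 325 = $1060.
(Supply check: P1 ships 20; P2 ships 20; P3 ships 110.)

1060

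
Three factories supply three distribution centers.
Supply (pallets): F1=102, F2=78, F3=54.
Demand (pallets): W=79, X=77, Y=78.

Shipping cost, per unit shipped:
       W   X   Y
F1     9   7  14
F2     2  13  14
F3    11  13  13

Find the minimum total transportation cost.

1742

Optimal allocation:
  F1->W: 1 × 9 = 9
  F1->X: 77 × 7 = 539
  F1->Y: 24 × 14 = 336
  F2->W: 78 × 2 = 156
  F3->Y: 54 × 13 = 702
Total = 9 + 539 + 336 + 156 + 702 = 1742.
(Supply check: F1 ships 102; F2 ships 78; F3 ships 54.)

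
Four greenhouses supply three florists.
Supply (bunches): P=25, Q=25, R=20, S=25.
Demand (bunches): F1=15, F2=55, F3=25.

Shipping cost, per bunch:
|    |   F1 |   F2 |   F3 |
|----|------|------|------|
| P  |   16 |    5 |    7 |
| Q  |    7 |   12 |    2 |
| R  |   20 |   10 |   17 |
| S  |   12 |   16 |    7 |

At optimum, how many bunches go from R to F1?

0

The minimum-cost plan:
  P->F2: 25 × 5 = 125
  Q->F1: 15 × 7 = 105
  Q->F3: 10 × 2 = 20
  R->F2: 20 × 10 = 200
  S->F2: 10 × 16 = 160
  S->F3: 15 × 7 = 105
Total cost = 715.
The route R→F1 is not used.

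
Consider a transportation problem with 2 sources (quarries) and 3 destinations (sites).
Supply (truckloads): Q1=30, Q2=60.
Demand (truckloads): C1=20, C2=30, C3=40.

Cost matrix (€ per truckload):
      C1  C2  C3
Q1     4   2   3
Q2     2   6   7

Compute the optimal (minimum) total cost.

An optimal shipping plan:
  Q1->C2: 30 × €2 = €60
  Q2->C1: 20 × €2 = €40
  Q2->C3: 40 × €7 = €280
Total = 60 + 40 + 280 = €380.

380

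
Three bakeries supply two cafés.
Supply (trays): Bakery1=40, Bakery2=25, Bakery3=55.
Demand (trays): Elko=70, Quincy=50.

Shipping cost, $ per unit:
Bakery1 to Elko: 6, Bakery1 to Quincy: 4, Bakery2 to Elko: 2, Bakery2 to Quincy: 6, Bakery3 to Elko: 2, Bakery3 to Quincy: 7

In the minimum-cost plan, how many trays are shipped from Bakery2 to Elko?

Optimal shipments:
  Bakery1->Quincy: 40 × $4 = $160
  Bakery2->Elko: 15 × $2 = $30
  Bakery2->Quincy: 10 × $6 = $60
  Bakery3->Elko: 55 × $2 = $110
Total cost = $360.
So Bakery2→Elko carries 15 trays.

15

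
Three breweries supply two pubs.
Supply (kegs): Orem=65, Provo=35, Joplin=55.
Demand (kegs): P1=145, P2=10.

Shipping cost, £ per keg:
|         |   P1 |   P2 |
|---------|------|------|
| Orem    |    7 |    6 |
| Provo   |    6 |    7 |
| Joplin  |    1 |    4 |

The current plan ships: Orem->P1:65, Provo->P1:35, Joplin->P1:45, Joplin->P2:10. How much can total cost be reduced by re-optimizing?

Current plan cost = 65·7 + 35·6 + 45·1 + 10·4 = £750.
Optimal plan:
  Orem–P1: 55 × £7 = £385
  Orem–P2: 10 × £6 = £60
  Provo–P1: 35 × £6 = £210
  Joplin–P1: 55 × £1 = £55
Optimal cost = £710.
Saving = 750 − 710 = £40.

40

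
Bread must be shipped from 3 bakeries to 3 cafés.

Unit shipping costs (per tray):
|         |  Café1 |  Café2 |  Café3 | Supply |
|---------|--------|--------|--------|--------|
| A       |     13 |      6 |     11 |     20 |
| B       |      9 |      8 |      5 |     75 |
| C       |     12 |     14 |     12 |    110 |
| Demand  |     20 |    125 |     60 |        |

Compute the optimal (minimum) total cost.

2040

An optimal shipping plan:
  A–Café2: 20 trays
  B–Café2: 15 trays
  B–Café3: 60 trays
  C–Café1: 20 trays
  C–Café2: 90 trays
Total cost = 2040.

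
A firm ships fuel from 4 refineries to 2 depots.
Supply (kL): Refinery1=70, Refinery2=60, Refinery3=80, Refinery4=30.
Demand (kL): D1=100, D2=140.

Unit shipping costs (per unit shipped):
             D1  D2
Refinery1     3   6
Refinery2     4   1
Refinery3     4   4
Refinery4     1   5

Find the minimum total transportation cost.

An optimal shipping plan:
  Refinery1–D1: 70 kL
  Refinery2–D2: 60 kL
  Refinery3–D2: 80 kL
  Refinery4–D1: 30 kL
Total cost = 620.

620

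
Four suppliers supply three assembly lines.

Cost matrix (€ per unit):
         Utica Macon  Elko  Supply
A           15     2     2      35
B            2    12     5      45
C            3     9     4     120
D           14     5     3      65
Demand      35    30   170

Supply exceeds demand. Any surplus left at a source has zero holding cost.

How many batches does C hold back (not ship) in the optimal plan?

20

Minimum-cost shipments:
  A->Macon: 30 × €2 = €60
  A->Elko: 5 × €2 = €10
  B->Utica: 35 × €2 = €70
  C->Elko: 100 × €4 = €400
  D->Elko: 65 × €3 = €195
Total cost = €735.
C ships 100 of its 120, leaving 20.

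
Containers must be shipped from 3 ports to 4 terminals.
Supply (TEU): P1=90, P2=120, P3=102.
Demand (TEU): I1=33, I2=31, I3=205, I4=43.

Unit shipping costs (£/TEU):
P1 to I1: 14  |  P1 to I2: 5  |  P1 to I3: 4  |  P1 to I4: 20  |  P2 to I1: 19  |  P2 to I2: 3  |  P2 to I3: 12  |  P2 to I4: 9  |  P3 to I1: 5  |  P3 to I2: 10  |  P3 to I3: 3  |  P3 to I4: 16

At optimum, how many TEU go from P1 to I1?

Solving gives:
  P1->I3: 90 × £4 = £360
  P2->I2: 31 × £3 = £93
  P2->I3: 46 × £12 = £552
  P2->I4: 43 × £9 = £387
  P3->I1: 33 × £5 = £165
  P3->I3: 69 × £3 = £207
Total cost = £1764.
The route P1→I1 is not used.

0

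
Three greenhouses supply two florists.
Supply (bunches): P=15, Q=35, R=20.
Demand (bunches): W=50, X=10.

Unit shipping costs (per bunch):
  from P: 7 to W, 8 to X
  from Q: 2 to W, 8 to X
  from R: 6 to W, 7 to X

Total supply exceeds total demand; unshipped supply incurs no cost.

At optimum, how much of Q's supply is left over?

0

Minimum-cost shipments:
  P→X: 5 bunches
  Q→W: 35 bunches
  R→W: 15 bunches
  R→X: 5 bunches
Total cost = 235.
Q ships 35 of its 35, leaving 0.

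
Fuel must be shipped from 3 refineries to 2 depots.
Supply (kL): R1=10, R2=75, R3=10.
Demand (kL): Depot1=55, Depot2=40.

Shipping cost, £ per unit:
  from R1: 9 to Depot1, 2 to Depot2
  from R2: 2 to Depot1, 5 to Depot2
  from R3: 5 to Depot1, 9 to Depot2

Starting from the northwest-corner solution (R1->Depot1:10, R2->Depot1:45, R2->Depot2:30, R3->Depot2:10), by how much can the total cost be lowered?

Current plan cost = 10·9 + 45·2 + 30·5 + 10·9 = £420.
Optimal plan:
  R1 to Depot2: 10 × £2 = £20
  R2 to Depot1: 45 × £2 = £90
  R2 to Depot2: 30 × £5 = £150
  R3 to Depot1: 10 × £5 = £50
Optimal cost = £310.
Saving = 420 − 310 = £110.

110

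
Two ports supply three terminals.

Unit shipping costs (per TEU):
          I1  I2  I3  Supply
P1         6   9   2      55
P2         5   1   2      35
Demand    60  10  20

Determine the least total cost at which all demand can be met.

One minimum-cost allocation:
  P1 to I1: 35 × 6 = 210
  P1 to I3: 20 × 2 = 40
  P2 to I1: 25 × 5 = 125
  P2 to I2: 10 × 1 = 10
Total = 210 + 40 + 125 + 10 = 385.

385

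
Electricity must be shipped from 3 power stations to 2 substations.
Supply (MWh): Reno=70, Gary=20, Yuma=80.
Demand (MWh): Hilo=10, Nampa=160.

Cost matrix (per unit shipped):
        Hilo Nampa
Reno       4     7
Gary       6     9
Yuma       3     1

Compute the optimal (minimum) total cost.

Optimal allocation:
  Reno–Hilo: 10 MWh
  Reno–Nampa: 60 MWh
  Gary–Nampa: 20 MWh
  Yuma–Nampa: 80 MWh
Total cost = 720.
(Supply check: Reno ships 70; Gary ships 20; Yuma ships 80.)

720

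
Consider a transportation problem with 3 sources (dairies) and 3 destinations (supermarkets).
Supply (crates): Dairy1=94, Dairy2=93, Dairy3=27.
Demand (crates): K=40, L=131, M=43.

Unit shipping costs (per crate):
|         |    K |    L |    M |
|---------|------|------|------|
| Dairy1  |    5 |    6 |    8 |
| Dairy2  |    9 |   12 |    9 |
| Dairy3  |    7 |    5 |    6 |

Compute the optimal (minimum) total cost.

1566

Optimal allocation:
  Dairy1 to L: 94 crates
  Dairy2 to K: 40 crates
  Dairy2 to L: 10 crates
  Dairy2 to M: 43 crates
  Dairy3 to L: 27 crates
Total cost = 1566.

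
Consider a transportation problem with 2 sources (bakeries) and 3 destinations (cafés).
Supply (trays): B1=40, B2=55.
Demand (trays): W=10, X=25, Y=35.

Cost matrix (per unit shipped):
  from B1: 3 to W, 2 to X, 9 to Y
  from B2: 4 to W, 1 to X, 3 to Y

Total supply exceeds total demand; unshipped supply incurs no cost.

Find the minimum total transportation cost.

165

A cheapest plan:
  B1–W: 10 × 3 = 30
  B1–X: 5 × 2 = 10
  B2–X: 20 × 1 = 20
  B2–Y: 35 × 3 = 105
Total = 30 + 10 + 20 + 105 = 165.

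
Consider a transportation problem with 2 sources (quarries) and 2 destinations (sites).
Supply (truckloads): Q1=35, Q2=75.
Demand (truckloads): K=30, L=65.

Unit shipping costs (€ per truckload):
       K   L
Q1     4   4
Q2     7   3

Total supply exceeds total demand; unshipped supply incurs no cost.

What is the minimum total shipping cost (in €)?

315

Optimal allocation:
  Q1→K: 30 truckloads
  Q2→L: 65 truckloads
Total cost = €315.
(Supply check: Q1 ships 30; Q2 ships 65.)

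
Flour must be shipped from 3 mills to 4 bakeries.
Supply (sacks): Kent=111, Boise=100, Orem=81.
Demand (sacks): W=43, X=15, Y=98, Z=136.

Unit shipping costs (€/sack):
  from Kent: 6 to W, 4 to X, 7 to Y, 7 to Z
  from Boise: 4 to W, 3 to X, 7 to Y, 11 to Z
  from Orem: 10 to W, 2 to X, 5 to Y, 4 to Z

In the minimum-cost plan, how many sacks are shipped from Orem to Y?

0

Solving gives:
  Kent->Y: 56 × €7 = €392
  Kent->Z: 55 × €7 = €385
  Boise->W: 43 × €4 = €172
  Boise->X: 15 × €3 = €45
  Boise->Y: 42 × €7 = €294
  Orem->Z: 81 × €4 = €324
Total cost = €1612.
The route Orem→Y is not used.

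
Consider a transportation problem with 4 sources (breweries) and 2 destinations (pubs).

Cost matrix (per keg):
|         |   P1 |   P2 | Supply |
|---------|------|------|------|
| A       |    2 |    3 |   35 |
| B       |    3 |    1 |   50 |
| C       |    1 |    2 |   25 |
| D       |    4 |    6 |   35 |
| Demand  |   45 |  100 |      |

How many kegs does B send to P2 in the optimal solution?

The minimum-cost plan:
  A→P1: 10 × 2 = 20
  A→P2: 25 × 3 = 75
  B→P2: 50 × 1 = 50
  C→P2: 25 × 2 = 50
  D→P1: 35 × 4 = 140
Total cost = 335.
So B→P2 carries 50 kegs.

50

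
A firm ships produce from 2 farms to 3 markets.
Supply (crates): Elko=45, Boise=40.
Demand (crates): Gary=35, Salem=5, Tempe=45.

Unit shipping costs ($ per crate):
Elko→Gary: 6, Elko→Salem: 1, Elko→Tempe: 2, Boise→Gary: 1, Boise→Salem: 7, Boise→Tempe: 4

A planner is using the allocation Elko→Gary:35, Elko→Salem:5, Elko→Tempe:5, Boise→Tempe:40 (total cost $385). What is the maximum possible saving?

245

Current plan cost = 35·6 + 5·1 + 5·2 + 40·4 = $385.
Optimal plan:
  Elko->Salem: 5 × $1 = $5
  Elko->Tempe: 40 × $2 = $80
  Boise->Gary: 35 × $1 = $35
  Boise->Tempe: 5 × $4 = $20
Optimal cost = $140.
Saving = 385 − 140 = $245.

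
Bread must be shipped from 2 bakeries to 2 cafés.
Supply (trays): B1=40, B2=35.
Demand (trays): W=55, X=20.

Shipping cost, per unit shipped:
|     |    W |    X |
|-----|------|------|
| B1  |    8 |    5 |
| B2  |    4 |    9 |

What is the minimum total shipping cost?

An optimal shipping plan:
  B1→W: 20 × 8 = 160
  B1→X: 20 × 5 = 100
  B2→W: 35 × 4 = 140
Total = 160 + 100 + 140 = 400.
(Supply check: B1 ships 40; B2 ships 35.)

400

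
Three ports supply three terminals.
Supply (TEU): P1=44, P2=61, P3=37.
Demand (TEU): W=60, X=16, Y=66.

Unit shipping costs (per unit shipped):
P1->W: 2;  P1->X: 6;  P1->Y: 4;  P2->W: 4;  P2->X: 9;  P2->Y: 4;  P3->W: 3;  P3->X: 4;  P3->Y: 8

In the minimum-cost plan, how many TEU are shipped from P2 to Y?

Optimal shipments:
  P1→W: 39 TEU
  P1→Y: 5 TEU
  P2→Y: 61 TEU
  P3→W: 21 TEU
  P3→X: 16 TEU
Total cost = 469.
So P2→Y carries 61 TEU.

61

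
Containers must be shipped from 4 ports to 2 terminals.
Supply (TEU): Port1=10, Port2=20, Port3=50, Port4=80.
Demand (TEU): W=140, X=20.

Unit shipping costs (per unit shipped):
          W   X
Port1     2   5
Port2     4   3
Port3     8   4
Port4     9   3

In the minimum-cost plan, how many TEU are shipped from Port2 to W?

The minimum-cost plan:
  Port1→W: 10 × 2 = 20
  Port2→W: 20 × 4 = 80
  Port3→W: 50 × 8 = 400
  Port4→W: 60 × 9 = 540
  Port4→X: 20 × 3 = 60
Total cost = 1100.
So Port2→W carries 20 TEU.

20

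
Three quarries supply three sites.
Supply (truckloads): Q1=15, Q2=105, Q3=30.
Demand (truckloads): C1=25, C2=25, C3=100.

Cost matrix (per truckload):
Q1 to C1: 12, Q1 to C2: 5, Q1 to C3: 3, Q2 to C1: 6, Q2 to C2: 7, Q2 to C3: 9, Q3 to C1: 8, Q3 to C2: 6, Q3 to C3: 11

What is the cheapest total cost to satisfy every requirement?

An optimal shipping plan:
  Q1–C3: 15 truckloads
  Q2–C1: 20 truckloads
  Q2–C3: 85 truckloads
  Q3–C1: 5 truckloads
  Q3–C2: 25 truckloads
Total cost = 1120.

1120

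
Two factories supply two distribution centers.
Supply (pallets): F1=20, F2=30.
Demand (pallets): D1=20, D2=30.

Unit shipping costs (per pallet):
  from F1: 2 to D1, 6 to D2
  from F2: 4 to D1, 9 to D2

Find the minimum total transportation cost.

290

One minimum-cost allocation:
  F1–D2: 20 pallets
  F2–D1: 20 pallets
  F2–D2: 10 pallets
Total cost = 290.
(Supply check: F1 ships 20; F2 ships 30.)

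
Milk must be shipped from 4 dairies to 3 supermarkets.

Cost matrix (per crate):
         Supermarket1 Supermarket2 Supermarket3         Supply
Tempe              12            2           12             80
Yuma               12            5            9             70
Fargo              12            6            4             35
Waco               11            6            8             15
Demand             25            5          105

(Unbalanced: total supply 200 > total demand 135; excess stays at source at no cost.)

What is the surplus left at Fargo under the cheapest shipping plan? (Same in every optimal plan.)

0

An optimal plan:
  Tempe to Supermarket1: 25 × 12 = 300
  Tempe to Supermarket2: 5 × 2 = 10
  Yuma to Supermarket3: 55 × 9 = 495
  Fargo to Supermarket3: 35 × 4 = 140
  Waco to Supermarket3: 15 × 8 = 120
Total cost = 1065.
Fargo ships 35 of its 35, leaving 0.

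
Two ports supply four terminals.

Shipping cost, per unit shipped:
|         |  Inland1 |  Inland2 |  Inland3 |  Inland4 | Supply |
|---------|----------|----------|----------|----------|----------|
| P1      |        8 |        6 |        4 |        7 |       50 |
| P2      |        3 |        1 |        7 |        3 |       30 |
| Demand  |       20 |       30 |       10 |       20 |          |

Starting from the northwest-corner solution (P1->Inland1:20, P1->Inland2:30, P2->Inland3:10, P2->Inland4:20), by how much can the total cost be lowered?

100

Current plan cost = 20·8 + 30·6 + 10·7 + 20·3 = 470.
Optimal plan:
  P1–Inland1: 20 × 8 = 160
  P1–Inland3: 10 × 4 = 40
  P1–Inland4: 20 × 7 = 140
  P2–Inland2: 30 × 1 = 30
Optimal cost = 370.
Saving = 470 − 370 = 100.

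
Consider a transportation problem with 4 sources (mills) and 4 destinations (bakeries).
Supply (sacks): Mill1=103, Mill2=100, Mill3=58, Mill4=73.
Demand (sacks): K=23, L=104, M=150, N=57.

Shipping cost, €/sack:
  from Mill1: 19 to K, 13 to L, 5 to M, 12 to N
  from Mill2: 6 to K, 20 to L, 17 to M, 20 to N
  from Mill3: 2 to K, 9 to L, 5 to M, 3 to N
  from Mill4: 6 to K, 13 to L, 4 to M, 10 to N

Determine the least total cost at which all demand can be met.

2873

Optimal allocation:
  Mill1→L: 26 × €13 = €338
  Mill1→M: 77 × €5 = €385
  Mill2→K: 23 × €6 = €138
  Mill2→L: 77 × €20 = €1540
  Mill3→L: 1 × €9 = €9
  Mill3→N: 57 × €3 = €171
  Mill4→M: 73 × €4 = €292
Total = 338 + 385 + 138 + 1540 + 9 + 171 + 292 = €2873.
(Supply check: Mill1 ships 103; Mill2 ships 100; Mill3 ships 58; Mill4 ships 73.)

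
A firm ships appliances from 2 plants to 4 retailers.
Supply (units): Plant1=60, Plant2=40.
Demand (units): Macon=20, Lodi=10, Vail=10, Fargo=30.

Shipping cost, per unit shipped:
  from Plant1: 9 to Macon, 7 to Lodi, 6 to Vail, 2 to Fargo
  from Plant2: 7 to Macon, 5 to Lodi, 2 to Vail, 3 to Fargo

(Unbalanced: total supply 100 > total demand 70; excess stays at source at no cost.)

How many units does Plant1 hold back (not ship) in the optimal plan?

30

An optimal plan:
  Plant1->Fargo: 30 units
  Plant2->Macon: 20 units
  Plant2->Lodi: 10 units
  Plant2->Vail: 10 units
Total cost = 270.
Plant1 ships 30 of its 60, leaving 30.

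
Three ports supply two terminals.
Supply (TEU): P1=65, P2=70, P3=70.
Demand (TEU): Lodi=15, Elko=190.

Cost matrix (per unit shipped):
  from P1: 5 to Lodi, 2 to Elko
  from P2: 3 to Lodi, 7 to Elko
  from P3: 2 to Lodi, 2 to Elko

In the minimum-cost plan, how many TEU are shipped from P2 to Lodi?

The minimum-cost plan:
  P1→Elko: 65 TEU
  P2→Lodi: 15 TEU
  P2→Elko: 55 TEU
  P3→Elko: 70 TEU
Total cost = 700.
So P2→Lodi carries 15 TEU.

15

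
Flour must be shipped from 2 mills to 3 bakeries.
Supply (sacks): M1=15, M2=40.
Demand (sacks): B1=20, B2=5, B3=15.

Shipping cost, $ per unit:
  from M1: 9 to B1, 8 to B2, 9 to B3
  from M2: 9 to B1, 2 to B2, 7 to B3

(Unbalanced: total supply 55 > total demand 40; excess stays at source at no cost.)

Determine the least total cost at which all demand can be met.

An optimal shipping plan:
  M1→B1: 15 × $9 = $135
  M2→B1: 5 × $9 = $45
  M2→B2: 5 × $2 = $10
  M2→B3: 15 × $7 = $105
Total = 135 + 45 + 10 + 105 = $295.

295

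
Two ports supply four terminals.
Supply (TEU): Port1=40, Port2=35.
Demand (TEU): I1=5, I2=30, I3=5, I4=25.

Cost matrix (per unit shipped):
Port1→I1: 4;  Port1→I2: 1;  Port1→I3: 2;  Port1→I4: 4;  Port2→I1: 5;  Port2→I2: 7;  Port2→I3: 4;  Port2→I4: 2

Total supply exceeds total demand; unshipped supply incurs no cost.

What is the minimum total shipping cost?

110

One minimum-cost allocation:
  Port1->I1: 5 × 4 = 20
  Port1->I2: 30 × 1 = 30
  Port1->I3: 5 × 2 = 10
  Port2->I4: 25 × 2 = 50
Total = 20 + 30 + 10 + 50 = 110.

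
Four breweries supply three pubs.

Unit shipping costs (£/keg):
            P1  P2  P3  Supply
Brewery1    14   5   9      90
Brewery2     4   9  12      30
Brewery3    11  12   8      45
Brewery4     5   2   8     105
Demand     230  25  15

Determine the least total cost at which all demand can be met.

Optimal allocation:
  Brewery1–P1: 50 kegs
  Brewery1–P2: 25 kegs
  Brewery1–P3: 15 kegs
  Brewery2–P1: 30 kegs
  Brewery3–P1: 45 kegs
  Brewery4–P1: 105 kegs
Total cost = £2100.

2100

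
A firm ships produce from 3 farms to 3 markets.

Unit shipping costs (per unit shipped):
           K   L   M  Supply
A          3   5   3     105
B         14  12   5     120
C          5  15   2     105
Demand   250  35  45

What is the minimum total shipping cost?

One minimum-cost allocation:
  A→K: 105 × 3 = 315
  B→K: 40 × 14 = 560
  B→L: 35 × 12 = 420
  B→M: 45 × 5 = 225
  C→K: 105 × 5 = 525
Total = 315 + 560 + 420 + 225 + 525 = 2045.
(Supply check: A ships 105; B ships 120; C ships 105.)

2045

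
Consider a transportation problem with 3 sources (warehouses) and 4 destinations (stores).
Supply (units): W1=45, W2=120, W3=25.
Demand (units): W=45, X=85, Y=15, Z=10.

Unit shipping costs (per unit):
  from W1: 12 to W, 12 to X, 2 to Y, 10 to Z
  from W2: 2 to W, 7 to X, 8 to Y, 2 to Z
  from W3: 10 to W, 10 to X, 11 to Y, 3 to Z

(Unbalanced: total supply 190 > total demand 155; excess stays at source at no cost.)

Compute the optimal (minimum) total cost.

Optimal allocation:
  W1 to Y: 15 units
  W2 to W: 45 units
  W2 to X: 75 units
  W3 to X: 10 units
  W3 to Z: 10 units
Total cost = 775.

775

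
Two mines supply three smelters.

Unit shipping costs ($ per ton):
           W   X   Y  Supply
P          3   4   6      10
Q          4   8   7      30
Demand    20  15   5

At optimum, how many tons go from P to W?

0

The minimum-cost plan:
  P->X: 10 × $4 = $40
  Q->W: 20 × $4 = $80
  Q->X: 5 × $8 = $40
  Q->Y: 5 × $7 = $35
Total cost = $195.
The route P→W is not used.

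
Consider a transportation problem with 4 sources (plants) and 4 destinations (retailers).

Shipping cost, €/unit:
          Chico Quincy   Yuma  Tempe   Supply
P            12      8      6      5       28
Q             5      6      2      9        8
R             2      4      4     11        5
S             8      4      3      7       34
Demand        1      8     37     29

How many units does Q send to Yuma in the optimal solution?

8

The minimum-cost plan:
  P→Tempe: 28 units
  Q→Yuma: 8 units
  R→Chico: 1 units
  R→Quincy: 4 units
  S→Quincy: 4 units
  S→Yuma: 29 units
  S→Tempe: 1 units
Total cost = €284.
So Q→Yuma carries 8 units.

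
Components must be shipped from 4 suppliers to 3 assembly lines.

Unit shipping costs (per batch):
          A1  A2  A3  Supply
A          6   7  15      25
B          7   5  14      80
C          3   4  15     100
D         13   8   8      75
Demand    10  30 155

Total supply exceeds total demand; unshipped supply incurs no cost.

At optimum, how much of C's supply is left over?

60

Minimum-cost shipments:
  B->A3: 80 × 14 = 1120
  C->A1: 10 × 3 = 30
  C->A2: 30 × 4 = 120
  D->A3: 75 × 8 = 600
Total cost = 1870.
C ships 40 of its 100, leaving 60.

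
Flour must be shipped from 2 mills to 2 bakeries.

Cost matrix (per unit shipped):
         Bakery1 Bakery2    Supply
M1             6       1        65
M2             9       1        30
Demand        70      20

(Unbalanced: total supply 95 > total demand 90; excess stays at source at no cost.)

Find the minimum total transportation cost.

455

An optimal shipping plan:
  M1→Bakery1: 65 sacks
  M2→Bakery1: 5 sacks
  M2→Bakery2: 20 sacks
Total cost = 455.
(Supply check: M1 ships 65; M2 ships 25.)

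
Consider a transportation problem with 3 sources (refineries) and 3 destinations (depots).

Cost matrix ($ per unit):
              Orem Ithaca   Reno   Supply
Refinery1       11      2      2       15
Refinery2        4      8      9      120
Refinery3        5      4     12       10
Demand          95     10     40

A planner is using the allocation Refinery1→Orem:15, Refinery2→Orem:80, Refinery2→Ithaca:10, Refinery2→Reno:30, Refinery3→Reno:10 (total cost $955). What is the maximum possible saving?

Current plan cost = 15·11 + 80·4 + 10·8 + 30·9 + 10·12 = $955.
Optimal plan:
  Refinery1–Reno: 15 × $2 = $30
  Refinery2–Orem: 95 × $4 = $380
  Refinery2–Reno: 25 × $9 = $225
  Refinery3–Ithaca: 10 × $4 = $40
Optimal cost = $675.
Saving = 955 − 675 = $280.

280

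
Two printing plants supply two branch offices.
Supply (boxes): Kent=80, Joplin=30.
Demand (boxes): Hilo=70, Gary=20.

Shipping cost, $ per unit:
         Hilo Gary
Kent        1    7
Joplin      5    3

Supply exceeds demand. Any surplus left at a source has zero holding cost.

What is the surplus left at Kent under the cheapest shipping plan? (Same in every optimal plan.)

10

Minimum-cost shipments:
  Kent→Hilo: 70 × $1 = $70
  Joplin→Gary: 20 × $3 = $60
Total cost = $130.
Kent ships 70 of its 80, leaving 10.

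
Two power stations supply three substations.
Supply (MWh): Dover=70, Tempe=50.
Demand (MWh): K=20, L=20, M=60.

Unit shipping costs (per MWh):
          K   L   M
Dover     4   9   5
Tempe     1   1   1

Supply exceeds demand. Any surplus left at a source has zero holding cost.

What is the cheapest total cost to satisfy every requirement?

An optimal shipping plan:
  Dover to K: 20 × 4 = 80
  Dover to M: 30 × 5 = 150
  Tempe to L: 20 × 1 = 20
  Tempe to M: 30 × 1 = 30
Total = 80 + 150 + 20 + 30 = 280.

280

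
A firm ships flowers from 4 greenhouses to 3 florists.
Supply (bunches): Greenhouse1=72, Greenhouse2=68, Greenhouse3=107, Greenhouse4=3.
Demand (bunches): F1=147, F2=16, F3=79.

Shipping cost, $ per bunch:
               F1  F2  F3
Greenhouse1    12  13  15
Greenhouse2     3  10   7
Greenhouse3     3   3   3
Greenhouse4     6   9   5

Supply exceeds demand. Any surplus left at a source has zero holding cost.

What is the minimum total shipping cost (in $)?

1308

A cheapest plan:
  Greenhouse1→F1: 64 bunches
  Greenhouse2→F1: 68 bunches
  Greenhouse3→F1: 15 bunches
  Greenhouse3→F2: 16 bunches
  Greenhouse3→F3: 76 bunches
  Greenhouse4→F3: 3 bunches
Total cost = $1308.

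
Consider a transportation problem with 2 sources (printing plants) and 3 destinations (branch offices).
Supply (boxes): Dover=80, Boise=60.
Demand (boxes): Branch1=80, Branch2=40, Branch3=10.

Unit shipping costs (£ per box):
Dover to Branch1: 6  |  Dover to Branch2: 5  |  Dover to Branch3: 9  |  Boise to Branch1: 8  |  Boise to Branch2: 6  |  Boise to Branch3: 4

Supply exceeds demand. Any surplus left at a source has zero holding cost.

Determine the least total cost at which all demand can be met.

760

One minimum-cost allocation:
  Dover->Branch1: 80 × £6 = £480
  Boise->Branch2: 40 × £6 = £240
  Boise->Branch3: 10 × £4 = £40
Total = 480 + 240 + 40 = £760.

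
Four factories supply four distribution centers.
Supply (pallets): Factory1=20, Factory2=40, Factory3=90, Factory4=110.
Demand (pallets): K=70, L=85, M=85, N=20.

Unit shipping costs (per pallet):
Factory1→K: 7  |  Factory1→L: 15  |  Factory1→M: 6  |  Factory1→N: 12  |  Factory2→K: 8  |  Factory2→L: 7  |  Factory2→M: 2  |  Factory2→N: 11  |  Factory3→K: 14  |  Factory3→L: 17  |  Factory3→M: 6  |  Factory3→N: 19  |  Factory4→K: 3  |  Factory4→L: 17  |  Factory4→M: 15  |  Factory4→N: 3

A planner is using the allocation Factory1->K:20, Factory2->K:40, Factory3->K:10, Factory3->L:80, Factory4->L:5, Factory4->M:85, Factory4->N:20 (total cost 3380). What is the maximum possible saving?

Current plan cost = 20·7 + 40·8 + 10·14 + 80·17 + 5·17 + 85·15 + 20·3 = 3380.
Optimal plan:
  Factory1 to L: 20 × 15 = 300
  Factory2 to L: 40 × 7 = 280
  Factory3 to L: 5 × 17 = 85
  Factory3 to M: 85 × 6 = 510
  Factory4 to K: 70 × 3 = 210
  Factory4 to L: 20 × 17 = 340
  Factory4 to N: 20 × 3 = 60
Optimal cost = 1785.
Saving = 3380 − 1785 = 1595.

1595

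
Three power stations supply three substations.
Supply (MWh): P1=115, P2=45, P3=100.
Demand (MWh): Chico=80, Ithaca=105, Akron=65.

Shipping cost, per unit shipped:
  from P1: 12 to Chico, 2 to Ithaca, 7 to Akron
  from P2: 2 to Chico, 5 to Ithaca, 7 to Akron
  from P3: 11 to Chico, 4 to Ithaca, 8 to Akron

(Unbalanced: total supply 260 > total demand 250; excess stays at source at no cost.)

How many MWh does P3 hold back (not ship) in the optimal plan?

10

An optimal plan:
  P1->Ithaca: 105 × 2 = 210
  P1->Akron: 10 × 7 = 70
  P2->Chico: 45 × 2 = 90
  P3->Chico: 35 × 11 = 385
  P3->Akron: 55 × 8 = 440
Total cost = 1195.
P3 ships 90 of its 100, leaving 10.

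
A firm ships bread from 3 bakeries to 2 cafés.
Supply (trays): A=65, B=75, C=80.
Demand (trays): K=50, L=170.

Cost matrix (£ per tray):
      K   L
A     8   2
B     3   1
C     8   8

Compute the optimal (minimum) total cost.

An optimal shipping plan:
  A to L: 65 × £2 = £130
  B to L: 75 × £1 = £75
  C to K: 50 × £8 = £400
  C to L: 30 × £8 = £240
Total = 130 + 75 + 400 + 240 = £845.
(Supply check: A ships 65; B ships 75; C ships 80.)

845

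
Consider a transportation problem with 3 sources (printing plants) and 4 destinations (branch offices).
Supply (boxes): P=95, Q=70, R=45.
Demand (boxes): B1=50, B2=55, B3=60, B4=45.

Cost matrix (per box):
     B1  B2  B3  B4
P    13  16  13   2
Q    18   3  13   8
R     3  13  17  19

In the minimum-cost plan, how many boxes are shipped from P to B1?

Optimal shipments:
  P->B1: 5 × 13 = 65
  P->B3: 45 × 13 = 585
  P->B4: 45 × 2 = 90
  Q->B2: 55 × 3 = 165
  Q->B3: 15 × 13 = 195
  R->B1: 45 × 3 = 135
Total cost = 1235.
So P→B1 carries 5 boxes.

5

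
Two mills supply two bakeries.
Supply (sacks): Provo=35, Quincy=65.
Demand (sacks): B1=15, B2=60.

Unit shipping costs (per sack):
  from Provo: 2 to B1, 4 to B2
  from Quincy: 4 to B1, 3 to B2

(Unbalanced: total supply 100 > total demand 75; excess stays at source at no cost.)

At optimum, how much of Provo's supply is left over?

Minimum-cost shipments:
  Provo->B1: 15 × 2 = 30
  Quincy->B2: 60 × 3 = 180
Total cost = 210.
Provo ships 15 of its 35, leaving 20.

20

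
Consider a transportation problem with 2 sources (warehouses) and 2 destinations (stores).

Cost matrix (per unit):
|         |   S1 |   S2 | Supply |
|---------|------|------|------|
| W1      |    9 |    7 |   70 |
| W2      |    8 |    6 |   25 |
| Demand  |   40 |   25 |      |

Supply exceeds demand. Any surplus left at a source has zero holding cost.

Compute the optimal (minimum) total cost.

510

Optimal allocation:
  W1–S1: 15 units
  W1–S2: 25 units
  W2–S1: 25 units
Total cost = 510.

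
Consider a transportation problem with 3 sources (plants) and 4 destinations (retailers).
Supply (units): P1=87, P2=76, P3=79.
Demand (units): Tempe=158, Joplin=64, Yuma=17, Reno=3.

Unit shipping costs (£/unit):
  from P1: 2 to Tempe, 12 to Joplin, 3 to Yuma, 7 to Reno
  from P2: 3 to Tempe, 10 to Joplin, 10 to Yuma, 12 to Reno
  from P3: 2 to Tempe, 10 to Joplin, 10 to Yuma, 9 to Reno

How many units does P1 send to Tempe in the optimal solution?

Solving gives:
  P1–Tempe: 67 × £2 = £134
  P1–Yuma: 17 × £3 = £51
  P1–Reno: 3 × £7 = £21
  P2–Tempe: 12 × £3 = £36
  P2–Joplin: 64 × £10 = £640
  P3–Tempe: 79 × £2 = £158
Total cost = £1040.
So P1→Tempe carries 67 units.

67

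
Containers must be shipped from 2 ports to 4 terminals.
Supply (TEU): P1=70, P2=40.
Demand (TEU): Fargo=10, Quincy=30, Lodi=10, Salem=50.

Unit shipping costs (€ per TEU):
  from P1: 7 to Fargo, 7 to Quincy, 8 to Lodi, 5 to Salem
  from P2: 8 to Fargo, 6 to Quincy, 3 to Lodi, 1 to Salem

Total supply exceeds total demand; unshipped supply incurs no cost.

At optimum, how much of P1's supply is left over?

Minimum-cost shipments:
  P1->Fargo: 10 TEU
  P1->Quincy: 30 TEU
  P1->Salem: 20 TEU
  P2->Lodi: 10 TEU
  P2->Salem: 30 TEU
Total cost = €440.
P1 ships 60 of its 70, leaving 10.

10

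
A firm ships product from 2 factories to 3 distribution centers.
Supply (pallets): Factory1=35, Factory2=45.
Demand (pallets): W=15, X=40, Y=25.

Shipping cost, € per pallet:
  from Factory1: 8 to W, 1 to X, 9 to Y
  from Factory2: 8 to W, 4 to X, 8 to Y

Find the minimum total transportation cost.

375

A cheapest plan:
  Factory1→X: 35 pallets
  Factory2→W: 15 pallets
  Factory2→X: 5 pallets
  Factory2→Y: 25 pallets
Total cost = €375.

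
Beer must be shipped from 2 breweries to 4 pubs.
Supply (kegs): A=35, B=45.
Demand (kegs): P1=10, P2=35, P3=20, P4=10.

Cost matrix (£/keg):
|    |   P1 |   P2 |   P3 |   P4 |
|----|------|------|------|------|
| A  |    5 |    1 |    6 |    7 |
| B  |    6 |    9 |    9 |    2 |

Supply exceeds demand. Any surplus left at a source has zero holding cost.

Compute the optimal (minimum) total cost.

One minimum-cost allocation:
  A to P2: 35 × £1 = £35
  B to P1: 10 × £6 = £60
  B to P3: 20 × £9 = £180
  B to P4: 10 × £2 = £20
Total = 35 + 60 + 180 + 20 = £295.

295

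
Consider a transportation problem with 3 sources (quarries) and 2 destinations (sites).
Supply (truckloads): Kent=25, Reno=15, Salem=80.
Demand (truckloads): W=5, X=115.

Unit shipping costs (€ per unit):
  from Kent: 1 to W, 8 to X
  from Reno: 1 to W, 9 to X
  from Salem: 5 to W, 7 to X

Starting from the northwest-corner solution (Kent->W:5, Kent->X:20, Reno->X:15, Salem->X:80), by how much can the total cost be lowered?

Current plan cost = 5·1 + 20·8 + 15·9 + 80·7 = €860.
Optimal plan:
  Kent to X: 25 × €8 = €200
  Reno to W: 5 × €1 = €5
  Reno to X: 10 × €9 = €90
  Salem to X: 80 × €7 = €560
Optimal cost = €855.
Saving = 860 − 855 = €5.

5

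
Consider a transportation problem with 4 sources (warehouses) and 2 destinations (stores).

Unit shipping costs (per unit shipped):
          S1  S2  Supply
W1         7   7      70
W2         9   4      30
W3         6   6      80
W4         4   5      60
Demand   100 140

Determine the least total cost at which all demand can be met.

One minimum-cost allocation:
  W1 to S1: 40 × 7 = 280
  W1 to S2: 30 × 7 = 210
  W2 to S2: 30 × 4 = 120
  W3 to S2: 80 × 6 = 480
  W4 to S1: 60 × 4 = 240
Total = 280 + 210 + 120 + 480 + 240 = 1330.
(Supply check: W1 ships 70; W2 ships 30; W3 ships 80; W4 ships 60.)

1330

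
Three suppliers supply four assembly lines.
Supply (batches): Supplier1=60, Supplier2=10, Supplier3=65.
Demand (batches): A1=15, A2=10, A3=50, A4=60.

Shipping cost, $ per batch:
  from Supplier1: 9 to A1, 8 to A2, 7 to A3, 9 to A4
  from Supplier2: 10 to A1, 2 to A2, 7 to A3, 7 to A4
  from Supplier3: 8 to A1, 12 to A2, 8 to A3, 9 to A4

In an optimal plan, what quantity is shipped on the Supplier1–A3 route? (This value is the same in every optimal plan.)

Solving gives:
  Supplier1 to A3: 50 × $7 = $350
  Supplier1 to A4: 10 × $9 = $90
  Supplier2 to A2: 10 × $2 = $20
  Supplier3 to A1: 15 × $8 = $120
  Supplier3 to A4: 50 × $9 = $450
Total cost = $1030.
So Supplier1→A3 carries 50 batches.

50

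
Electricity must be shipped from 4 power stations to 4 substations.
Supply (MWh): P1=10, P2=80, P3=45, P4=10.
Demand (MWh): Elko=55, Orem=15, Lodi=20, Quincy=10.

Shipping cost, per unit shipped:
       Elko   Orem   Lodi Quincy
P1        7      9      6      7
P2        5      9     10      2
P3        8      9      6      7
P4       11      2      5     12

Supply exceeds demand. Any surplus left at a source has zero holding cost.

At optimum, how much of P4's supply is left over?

0

Minimum-cost shipments:
  P2->Elko: 55 × 5 = 275
  P2->Orem: 5 × 9 = 45
  P2->Quincy: 10 × 2 = 20
  P3->Lodi: 20 × 6 = 120
  P4->Orem: 10 × 2 = 20
Total cost = 480.
P4 ships 10 of its 10, leaving 0.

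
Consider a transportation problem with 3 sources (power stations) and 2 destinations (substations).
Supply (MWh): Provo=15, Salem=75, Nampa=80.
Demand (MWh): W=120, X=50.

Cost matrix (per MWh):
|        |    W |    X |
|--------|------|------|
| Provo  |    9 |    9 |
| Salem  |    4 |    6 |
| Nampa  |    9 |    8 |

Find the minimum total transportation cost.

Optimal allocation:
  Provo->W: 15 MWh
  Salem->W: 75 MWh
  Nampa->W: 30 MWh
  Nampa->X: 50 MWh
Total cost = 1105.

1105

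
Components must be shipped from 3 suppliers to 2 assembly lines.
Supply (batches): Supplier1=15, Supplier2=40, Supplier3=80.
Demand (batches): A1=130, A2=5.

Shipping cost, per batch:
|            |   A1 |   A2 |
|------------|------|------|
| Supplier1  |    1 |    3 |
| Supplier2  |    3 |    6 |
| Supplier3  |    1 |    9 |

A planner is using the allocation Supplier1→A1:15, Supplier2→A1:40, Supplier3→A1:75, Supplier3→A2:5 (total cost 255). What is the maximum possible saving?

Current plan cost = 15·1 + 40·3 + 75·1 + 5·9 = 255.
Optimal plan:
  Supplier1->A1: 10 batches
  Supplier1->A2: 5 batches
  Supplier2->A1: 40 batches
  Supplier3->A1: 80 batches
Optimal cost = 225.
Saving = 255 − 225 = 30.

30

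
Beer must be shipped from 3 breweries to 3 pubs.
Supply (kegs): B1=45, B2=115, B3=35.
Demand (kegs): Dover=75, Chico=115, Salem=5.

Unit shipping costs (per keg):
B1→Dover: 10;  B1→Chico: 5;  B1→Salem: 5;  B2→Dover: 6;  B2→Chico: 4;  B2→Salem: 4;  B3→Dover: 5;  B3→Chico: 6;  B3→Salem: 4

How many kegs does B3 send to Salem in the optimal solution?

0

Solving gives:
  B1->Chico: 40 × 5 = 200
  B1->Salem: 5 × 5 = 25
  B2->Dover: 40 × 6 = 240
  B2->Chico: 75 × 4 = 300
  B3->Dover: 35 × 5 = 175
Total cost = 940.
The route B3→Salem is not used.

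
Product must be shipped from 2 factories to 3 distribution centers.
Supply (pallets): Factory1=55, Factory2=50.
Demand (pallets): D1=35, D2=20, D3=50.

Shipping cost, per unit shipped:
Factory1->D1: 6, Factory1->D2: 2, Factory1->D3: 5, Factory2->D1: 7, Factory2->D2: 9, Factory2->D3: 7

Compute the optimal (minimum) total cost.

565

One minimum-cost allocation:
  Factory1->D2: 20 × 2 = 40
  Factory1->D3: 35 × 5 = 175
  Factory2->D1: 35 × 7 = 245
  Factory2->D3: 15 × 7 = 105
Total = 40 + 175 + 245 + 105 = 565.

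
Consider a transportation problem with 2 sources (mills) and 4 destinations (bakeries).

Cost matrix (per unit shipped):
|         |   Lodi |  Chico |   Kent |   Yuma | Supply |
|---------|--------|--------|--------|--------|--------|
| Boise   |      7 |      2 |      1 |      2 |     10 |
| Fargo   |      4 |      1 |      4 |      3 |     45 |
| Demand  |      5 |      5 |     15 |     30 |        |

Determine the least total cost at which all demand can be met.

A cheapest plan:
  Boise→Kent: 10 × 1 = 10
  Fargo→Lodi: 5 × 4 = 20
  Fargo→Chico: 5 × 1 = 5
  Fargo→Kent: 5 × 4 = 20
  Fargo→Yuma: 30 × 3 = 90
Total = 10 + 20 + 5 + 20 + 90 = 145.

145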